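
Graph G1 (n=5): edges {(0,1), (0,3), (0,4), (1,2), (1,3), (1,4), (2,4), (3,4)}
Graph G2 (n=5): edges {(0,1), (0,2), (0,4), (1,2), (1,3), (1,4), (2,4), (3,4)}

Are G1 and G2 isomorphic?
Yes, isomorphic

The graphs are isomorphic.
One valid mapping φ: V(G1) → V(G2): 0→0, 1→1, 2→3, 3→2, 4→4

Verify φ preserves adjacency — for each edge of G1, its image is an edge of G2:
  (0,1) → (φ(0),φ(1)) = (0,1) ∈ E(G2) ✓
  (0,3) → (φ(0),φ(3)) = (0,2) ∈ E(G2) ✓
  (0,4) → (φ(0),φ(4)) = (0,4) ∈ E(G2) ✓
  (1,2) → (φ(1),φ(2)) = (1,3) ∈ E(G2) ✓
  (1,3) → (φ(1),φ(3)) = (1,2) ∈ E(G2) ✓
  (1,4) → (φ(1),φ(4)) = (1,4) ∈ E(G2) ✓
  (2,4) → (φ(2),φ(4)) = (3,4) ∈ E(G2) ✓
  (3,4) → (φ(3),φ(4)) = (2,4) ∈ E(G2) ✓
All 8 edges of G1 map to edges of G2, and |E(G1)| = |E(G2)| = 8, so φ is a bijection on edges as well as vertices. Hence G1 ≅ G2.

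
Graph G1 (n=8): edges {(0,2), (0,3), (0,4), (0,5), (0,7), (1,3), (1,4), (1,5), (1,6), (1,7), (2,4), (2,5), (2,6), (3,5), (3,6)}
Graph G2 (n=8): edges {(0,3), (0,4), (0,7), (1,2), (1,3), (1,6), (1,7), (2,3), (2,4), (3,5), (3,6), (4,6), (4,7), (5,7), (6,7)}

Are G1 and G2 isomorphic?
Yes, isomorphic

The graphs are isomorphic.
One valid mapping φ: V(G1) → V(G2): 0→7, 1→3, 2→4, 3→1, 4→0, 5→6, 6→2, 7→5

Verify φ preserves adjacency — for each edge of G1, its image is an edge of G2:
  (0,2) → (φ(0),φ(2)) = (4,7) ∈ E(G2) ✓
  (0,3) → (φ(0),φ(3)) = (1,7) ∈ E(G2) ✓
  (0,4) → (φ(0),φ(4)) = (0,7) ∈ E(G2) ✓
  (0,5) → (φ(0),φ(5)) = (6,7) ∈ E(G2) ✓
  (0,7) → (φ(0),φ(7)) = (5,7) ∈ E(G2) ✓
  (1,3) → (φ(1),φ(3)) = (1,3) ∈ E(G2) ✓
  (1,4) → (φ(1),φ(4)) = (0,3) ∈ E(G2) ✓
  (1,5) → (φ(1),φ(5)) = (3,6) ∈ E(G2) ✓
  (1,6) → (φ(1),φ(6)) = (2,3) ∈ E(G2) ✓
  (1,7) → (φ(1),φ(7)) = (3,5) ∈ E(G2) ✓
  (2,4) → (φ(2),φ(4)) = (0,4) ∈ E(G2) ✓
  (2,5) → (φ(2),φ(5)) = (4,6) ∈ E(G2) ✓
  (2,6) → (φ(2),φ(6)) = (2,4) ∈ E(G2) ✓
  (3,5) → (φ(3),φ(5)) = (1,6) ∈ E(G2) ✓
  (3,6) → (φ(3),φ(6)) = (1,2) ∈ E(G2) ✓
All 15 edges of G1 map to edges of G2, and |E(G1)| = |E(G2)| = 15, so φ is a bijection on edges as well as vertices. Hence G1 ≅ G2.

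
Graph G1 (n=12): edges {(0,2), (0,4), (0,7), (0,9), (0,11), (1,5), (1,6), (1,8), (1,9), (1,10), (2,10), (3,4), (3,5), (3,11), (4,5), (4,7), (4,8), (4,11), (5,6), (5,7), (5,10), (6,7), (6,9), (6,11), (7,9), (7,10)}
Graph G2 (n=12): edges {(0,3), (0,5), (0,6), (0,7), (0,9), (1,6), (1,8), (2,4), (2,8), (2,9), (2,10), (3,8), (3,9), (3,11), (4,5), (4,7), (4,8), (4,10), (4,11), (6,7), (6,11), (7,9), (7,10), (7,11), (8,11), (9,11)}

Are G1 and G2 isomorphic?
Yes, isomorphic

The graphs are isomorphic.
One valid mapping φ: V(G1) → V(G2): 0→8, 1→0, 2→1, 3→10, 4→4, 5→7, 6→9, 7→11, 8→5, 9→3, 10→6, 11→2

Verify φ preserves adjacency — for each edge of G1, its image is an edge of G2:
  (0,2) → (φ(0),φ(2)) = (1,8) ∈ E(G2) ✓
  (0,4) → (φ(0),φ(4)) = (4,8) ∈ E(G2) ✓
  (0,7) → (φ(0),φ(7)) = (8,11) ∈ E(G2) ✓
  (0,9) → (φ(0),φ(9)) = (3,8) ∈ E(G2) ✓
  (0,11) → (φ(0),φ(11)) = (2,8) ∈ E(G2) ✓
  (1,5) → (φ(1),φ(5)) = (0,7) ∈ E(G2) ✓
  (1,6) → (φ(1),φ(6)) = (0,9) ∈ E(G2) ✓
  (1,8) → (φ(1),φ(8)) = (0,5) ∈ E(G2) ✓
  (1,9) → (φ(1),φ(9)) = (0,3) ∈ E(G2) ✓
  (1,10) → (φ(1),φ(10)) = (0,6) ∈ E(G2) ✓
  (2,10) → (φ(2),φ(10)) = (1,6) ∈ E(G2) ✓
  (3,4) → (φ(3),φ(4)) = (4,10) ∈ E(G2) ✓
  (3,5) → (φ(3),φ(5)) = (7,10) ∈ E(G2) ✓
  (3,11) → (φ(3),φ(11)) = (2,10) ∈ E(G2) ✓
  (4,5) → (φ(4),φ(5)) = (4,7) ∈ E(G2) ✓
  (4,7) → (φ(4),φ(7)) = (4,11) ∈ E(G2) ✓
  (4,8) → (φ(4),φ(8)) = (4,5) ∈ E(G2) ✓
  (4,11) → (φ(4),φ(11)) = (2,4) ∈ E(G2) ✓
  (5,6) → (φ(5),φ(6)) = (7,9) ∈ E(G2) ✓
  (5,7) → (φ(5),φ(7)) = (7,11) ∈ E(G2) ✓
  (5,10) → (φ(5),φ(10)) = (6,7) ∈ E(G2) ✓
  (6,7) → (φ(6),φ(7)) = (9,11) ∈ E(G2) ✓
  (6,9) → (φ(6),φ(9)) = (3,9) ∈ E(G2) ✓
  (6,11) → (φ(6),φ(11)) = (2,9) ∈ E(G2) ✓
  (7,9) → (φ(7),φ(9)) = (3,11) ∈ E(G2) ✓
  (7,10) → (φ(7),φ(10)) = (6,11) ∈ E(G2) ✓
All 26 edges of G1 map to edges of G2, and |E(G1)| = |E(G2)| = 26, so φ is a bijection on edges as well as vertices. Hence G1 ≅ G2.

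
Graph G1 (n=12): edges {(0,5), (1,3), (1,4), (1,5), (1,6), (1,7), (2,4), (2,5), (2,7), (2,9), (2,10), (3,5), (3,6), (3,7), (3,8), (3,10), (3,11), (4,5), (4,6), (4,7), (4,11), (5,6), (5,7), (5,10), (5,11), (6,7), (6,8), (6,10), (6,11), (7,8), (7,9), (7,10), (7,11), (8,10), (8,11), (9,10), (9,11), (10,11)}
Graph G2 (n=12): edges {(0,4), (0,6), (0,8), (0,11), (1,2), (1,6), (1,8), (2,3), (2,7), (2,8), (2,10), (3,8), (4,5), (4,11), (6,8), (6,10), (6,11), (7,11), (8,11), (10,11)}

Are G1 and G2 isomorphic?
No, not isomorphic

The graphs are NOT isomorphic.

Counting triangles (3-cliques): G1 has 55, G2 has 9.
Triangle count is an isomorphism invariant, so differing triangle counts rule out isomorphism.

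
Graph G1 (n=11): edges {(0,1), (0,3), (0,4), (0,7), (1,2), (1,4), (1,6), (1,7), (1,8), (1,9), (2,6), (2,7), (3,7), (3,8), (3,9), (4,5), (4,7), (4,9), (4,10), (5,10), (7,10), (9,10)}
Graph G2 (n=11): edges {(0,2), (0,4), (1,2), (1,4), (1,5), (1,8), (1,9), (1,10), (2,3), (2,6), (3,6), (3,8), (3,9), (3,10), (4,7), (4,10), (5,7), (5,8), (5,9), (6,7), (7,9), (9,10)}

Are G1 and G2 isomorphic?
No, not isomorphic

The graphs are NOT isomorphic.

Counting triangles (3-cliques): G1 has 11, G2 has 7.
Triangle count is an isomorphism invariant, so differing triangle counts rule out isomorphism.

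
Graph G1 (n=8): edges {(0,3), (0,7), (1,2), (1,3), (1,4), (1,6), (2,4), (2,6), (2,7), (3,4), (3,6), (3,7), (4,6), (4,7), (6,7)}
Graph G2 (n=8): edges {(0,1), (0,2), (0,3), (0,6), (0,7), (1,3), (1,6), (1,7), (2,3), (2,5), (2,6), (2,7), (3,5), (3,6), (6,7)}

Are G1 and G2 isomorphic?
Yes, isomorphic

The graphs are isomorphic.
One valid mapping φ: V(G1) → V(G2): 0→5, 1→7, 2→1, 3→2, 4→0, 5→4, 6→6, 7→3

Verify φ preserves adjacency — for each edge of G1, its image is an edge of G2:
  (0,3) → (φ(0),φ(3)) = (2,5) ∈ E(G2) ✓
  (0,7) → (φ(0),φ(7)) = (3,5) ∈ E(G2) ✓
  (1,2) → (φ(1),φ(2)) = (1,7) ∈ E(G2) ✓
  (1,3) → (φ(1),φ(3)) = (2,7) ∈ E(G2) ✓
  (1,4) → (φ(1),φ(4)) = (0,7) ∈ E(G2) ✓
  (1,6) → (φ(1),φ(6)) = (6,7) ∈ E(G2) ✓
  (2,4) → (φ(2),φ(4)) = (0,1) ∈ E(G2) ✓
  (2,6) → (φ(2),φ(6)) = (1,6) ∈ E(G2) ✓
  (2,7) → (φ(2),φ(7)) = (1,3) ∈ E(G2) ✓
  (3,4) → (φ(3),φ(4)) = (0,2) ∈ E(G2) ✓
  (3,6) → (φ(3),φ(6)) = (2,6) ∈ E(G2) ✓
  (3,7) → (φ(3),φ(7)) = (2,3) ∈ E(G2) ✓
  (4,6) → (φ(4),φ(6)) = (0,6) ∈ E(G2) ✓
  (4,7) → (φ(4),φ(7)) = (0,3) ∈ E(G2) ✓
  (6,7) → (φ(6),φ(7)) = (3,6) ∈ E(G2) ✓
All 15 edges of G1 map to edges of G2, and |E(G1)| = |E(G2)| = 15, so φ is a bijection on edges as well as vertices. Hence G1 ≅ G2.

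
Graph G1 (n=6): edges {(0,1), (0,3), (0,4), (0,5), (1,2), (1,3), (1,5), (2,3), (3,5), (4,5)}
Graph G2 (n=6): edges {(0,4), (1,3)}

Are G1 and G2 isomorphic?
No, not isomorphic

The graphs are NOT isomorphic.

Connected components of G1: 1 component(s) with vertex sets [[0, 1, 2, 3, 4, 5]], sizes [6].
Connected components of G2: 4 component(s) with vertex sets [[2], [5], [0, 4], [1, 3]], sizes [1, 1, 2, 2].
The number of connected components (and the multiset of component sizes) is an isomorphism invariant — an isomorphism maps each component of G1 bijectively onto a component of G2. Since G1 has 1 component(s) and G2 has 4, they cannot be isomorphic.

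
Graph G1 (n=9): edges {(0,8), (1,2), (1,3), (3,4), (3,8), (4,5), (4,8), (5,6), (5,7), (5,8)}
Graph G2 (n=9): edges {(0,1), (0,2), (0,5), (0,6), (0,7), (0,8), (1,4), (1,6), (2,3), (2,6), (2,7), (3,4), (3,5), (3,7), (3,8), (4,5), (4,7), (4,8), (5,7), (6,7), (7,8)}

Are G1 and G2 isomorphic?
No, not isomorphic

The graphs are NOT isomorphic.

Counting triangles (3-cliques): G1 has 2, G2 has 15.
Triangle count is an isomorphism invariant, so differing triangle counts rule out isomorphism.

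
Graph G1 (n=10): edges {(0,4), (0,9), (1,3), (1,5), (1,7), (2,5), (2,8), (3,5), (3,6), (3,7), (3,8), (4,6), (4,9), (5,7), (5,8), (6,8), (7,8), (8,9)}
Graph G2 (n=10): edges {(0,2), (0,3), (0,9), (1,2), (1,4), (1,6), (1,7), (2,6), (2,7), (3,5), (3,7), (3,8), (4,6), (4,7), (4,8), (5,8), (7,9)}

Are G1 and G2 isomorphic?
No, not isomorphic

The graphs are NOT isomorphic.

Degrees in G1: deg(0)=2, deg(1)=3, deg(2)=2, deg(3)=5, deg(4)=3, deg(5)=5, deg(6)=3, deg(7)=4, deg(8)=6, deg(9)=3.
Sorted degree sequence of G1: [6, 5, 5, 4, 3, 3, 3, 3, 2, 2].
Degrees in G2: deg(0)=3, deg(1)=4, deg(2)=4, deg(3)=4, deg(4)=4, deg(5)=2, deg(6)=3, deg(7)=5, deg(8)=3, deg(9)=2.
Sorted degree sequence of G2: [5, 4, 4, 4, 4, 3, 3, 3, 2, 2].
The (sorted) degree sequence is an isomorphism invariant, so since G1 and G2 have different degree sequences they cannot be isomorphic.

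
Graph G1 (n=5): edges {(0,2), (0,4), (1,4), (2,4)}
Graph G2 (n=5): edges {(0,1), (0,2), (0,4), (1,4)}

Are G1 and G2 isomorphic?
Yes, isomorphic

The graphs are isomorphic.
One valid mapping φ: V(G1) → V(G2): 0→4, 1→2, 2→1, 3→3, 4→0

Verify φ preserves adjacency — for each edge of G1, its image is an edge of G2:
  (0,2) → (φ(0),φ(2)) = (1,4) ∈ E(G2) ✓
  (0,4) → (φ(0),φ(4)) = (0,4) ∈ E(G2) ✓
  (1,4) → (φ(1),φ(4)) = (0,2) ∈ E(G2) ✓
  (2,4) → (φ(2),φ(4)) = (0,1) ∈ E(G2) ✓
All 4 edges of G1 map to edges of G2, and |E(G1)| = |E(G2)| = 4, so φ is a bijection on edges as well as vertices. Hence G1 ≅ G2.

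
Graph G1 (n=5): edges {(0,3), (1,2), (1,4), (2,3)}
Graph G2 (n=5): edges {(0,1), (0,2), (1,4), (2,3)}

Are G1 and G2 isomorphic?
Yes, isomorphic

The graphs are isomorphic.
One valid mapping φ: V(G1) → V(G2): 0→3, 1→1, 2→0, 3→2, 4→4

Verify φ preserves adjacency — for each edge of G1, its image is an edge of G2:
  (0,3) → (φ(0),φ(3)) = (2,3) ∈ E(G2) ✓
  (1,2) → (φ(1),φ(2)) = (0,1) ∈ E(G2) ✓
  (1,4) → (φ(1),φ(4)) = (1,4) ∈ E(G2) ✓
  (2,3) → (φ(2),φ(3)) = (0,2) ∈ E(G2) ✓
All 4 edges of G1 map to edges of G2, and |E(G1)| = |E(G2)| = 4, so φ is a bijection on edges as well as vertices. Hence G1 ≅ G2.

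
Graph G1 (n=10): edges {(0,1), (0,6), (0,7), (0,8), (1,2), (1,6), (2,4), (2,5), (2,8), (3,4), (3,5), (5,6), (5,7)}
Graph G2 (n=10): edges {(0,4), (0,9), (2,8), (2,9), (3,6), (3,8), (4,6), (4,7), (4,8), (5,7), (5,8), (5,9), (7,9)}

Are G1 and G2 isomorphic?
Yes, isomorphic

The graphs are isomorphic.
One valid mapping φ: V(G1) → V(G2): 0→9, 1→5, 2→8, 3→6, 4→3, 5→4, 6→7, 7→0, 8→2, 9→1

Verify φ preserves adjacency — for each edge of G1, its image is an edge of G2:
  (0,1) → (φ(0),φ(1)) = (5,9) ∈ E(G2) ✓
  (0,6) → (φ(0),φ(6)) = (7,9) ∈ E(G2) ✓
  (0,7) → (φ(0),φ(7)) = (0,9) ∈ E(G2) ✓
  (0,8) → (φ(0),φ(8)) = (2,9) ∈ E(G2) ✓
  (1,2) → (φ(1),φ(2)) = (5,8) ∈ E(G2) ✓
  (1,6) → (φ(1),φ(6)) = (5,7) ∈ E(G2) ✓
  (2,4) → (φ(2),φ(4)) = (3,8) ∈ E(G2) ✓
  (2,5) → (φ(2),φ(5)) = (4,8) ∈ E(G2) ✓
  (2,8) → (φ(2),φ(8)) = (2,8) ∈ E(G2) ✓
  (3,4) → (φ(3),φ(4)) = (3,6) ∈ E(G2) ✓
  (3,5) → (φ(3),φ(5)) = (4,6) ∈ E(G2) ✓
  (5,6) → (φ(5),φ(6)) = (4,7) ∈ E(G2) ✓
  (5,7) → (φ(5),φ(7)) = (0,4) ∈ E(G2) ✓
All 13 edges of G1 map to edges of G2, and |E(G1)| = |E(G2)| = 13, so φ is a bijection on edges as well as vertices. Hence G1 ≅ G2.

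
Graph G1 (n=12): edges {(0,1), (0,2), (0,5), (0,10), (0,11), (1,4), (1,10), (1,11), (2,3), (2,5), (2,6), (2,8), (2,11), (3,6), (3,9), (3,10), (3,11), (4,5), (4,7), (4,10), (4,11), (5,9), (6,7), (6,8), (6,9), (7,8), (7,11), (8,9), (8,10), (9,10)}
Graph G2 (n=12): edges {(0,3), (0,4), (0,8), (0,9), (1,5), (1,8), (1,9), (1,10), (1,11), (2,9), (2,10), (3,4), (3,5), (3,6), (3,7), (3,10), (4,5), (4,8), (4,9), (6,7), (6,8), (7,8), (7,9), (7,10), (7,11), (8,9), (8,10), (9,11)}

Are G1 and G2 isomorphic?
No, not isomorphic

The graphs are NOT isomorphic.

Degrees in G1: deg(0)=5, deg(1)=4, deg(2)=6, deg(3)=5, deg(4)=5, deg(5)=4, deg(6)=5, deg(7)=4, deg(8)=5, deg(9)=5, deg(10)=6, deg(11)=6.
Sorted degree sequence of G1: [6, 6, 6, 5, 5, 5, 5, 5, 5, 4, 4, 4].
Degrees in G2: deg(0)=4, deg(1)=5, deg(2)=2, deg(3)=6, deg(4)=5, deg(5)=3, deg(6)=3, deg(7)=6, deg(8)=7, deg(9)=7, deg(10)=5, deg(11)=3.
Sorted degree sequence of G2: [7, 7, 6, 6, 5, 5, 5, 4, 3, 3, 3, 2].
The (sorted) degree sequence is an isomorphism invariant, so since G1 and G2 have different degree sequences they cannot be isomorphic.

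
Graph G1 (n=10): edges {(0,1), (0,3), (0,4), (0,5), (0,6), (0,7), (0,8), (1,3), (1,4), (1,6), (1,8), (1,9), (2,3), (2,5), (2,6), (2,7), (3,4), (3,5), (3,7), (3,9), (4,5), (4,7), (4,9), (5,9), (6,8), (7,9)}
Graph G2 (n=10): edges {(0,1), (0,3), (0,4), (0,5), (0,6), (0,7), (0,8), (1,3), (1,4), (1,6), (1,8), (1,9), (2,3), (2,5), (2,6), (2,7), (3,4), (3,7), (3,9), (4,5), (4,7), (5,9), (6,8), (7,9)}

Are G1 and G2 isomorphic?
No, not isomorphic

The graphs are NOT isomorphic.

Counting edges: G1 has 26 edge(s); G2 has 24 edge(s).
Edge count is an isomorphism invariant (a bijection on vertices induces a bijection on edges), so differing edge counts rule out isomorphism.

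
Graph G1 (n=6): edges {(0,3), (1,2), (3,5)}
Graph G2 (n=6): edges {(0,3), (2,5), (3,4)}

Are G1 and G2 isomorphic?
Yes, isomorphic

The graphs are isomorphic.
One valid mapping φ: V(G1) → V(G2): 0→4, 1→5, 2→2, 3→3, 4→1, 5→0

Verify φ preserves adjacency — for each edge of G1, its image is an edge of G2:
  (0,3) → (φ(0),φ(3)) = (3,4) ∈ E(G2) ✓
  (1,2) → (φ(1),φ(2)) = (2,5) ∈ E(G2) ✓
  (3,5) → (φ(3),φ(5)) = (0,3) ∈ E(G2) ✓
All 3 edges of G1 map to edges of G2, and |E(G1)| = |E(G2)| = 3, so φ is a bijection on edges as well as vertices. Hence G1 ≅ G2.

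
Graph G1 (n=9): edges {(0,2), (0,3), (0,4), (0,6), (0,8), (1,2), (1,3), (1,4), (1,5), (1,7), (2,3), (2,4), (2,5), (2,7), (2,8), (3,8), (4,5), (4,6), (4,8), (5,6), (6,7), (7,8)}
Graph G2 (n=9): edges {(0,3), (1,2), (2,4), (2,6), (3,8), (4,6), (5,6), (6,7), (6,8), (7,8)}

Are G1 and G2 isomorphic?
No, not isomorphic

The graphs are NOT isomorphic.

Degrees in G1: deg(0)=5, deg(1)=5, deg(2)=7, deg(3)=4, deg(4)=6, deg(5)=4, deg(6)=4, deg(7)=4, deg(8)=5.
Sorted degree sequence of G1: [7, 6, 5, 5, 5, 4, 4, 4, 4].
Degrees in G2: deg(0)=1, deg(1)=1, deg(2)=3, deg(3)=2, deg(4)=2, deg(5)=1, deg(6)=5, deg(7)=2, deg(8)=3.
Sorted degree sequence of G2: [5, 3, 3, 2, 2, 2, 1, 1, 1].
The (sorted) degree sequence is an isomorphism invariant, so since G1 and G2 have different degree sequences they cannot be isomorphic.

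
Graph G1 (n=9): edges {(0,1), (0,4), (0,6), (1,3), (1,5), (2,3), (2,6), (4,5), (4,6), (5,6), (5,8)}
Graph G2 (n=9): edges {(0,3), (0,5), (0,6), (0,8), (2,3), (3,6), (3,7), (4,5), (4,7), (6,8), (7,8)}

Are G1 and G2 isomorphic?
Yes, isomorphic

The graphs are isomorphic.
One valid mapping φ: V(G1) → V(G2): 0→8, 1→7, 2→5, 3→4, 4→6, 5→3, 6→0, 7→1, 8→2

Verify φ preserves adjacency — for each edge of G1, its image is an edge of G2:
  (0,1) → (φ(0),φ(1)) = (7,8) ∈ E(G2) ✓
  (0,4) → (φ(0),φ(4)) = (6,8) ∈ E(G2) ✓
  (0,6) → (φ(0),φ(6)) = (0,8) ∈ E(G2) ✓
  (1,3) → (φ(1),φ(3)) = (4,7) ∈ E(G2) ✓
  (1,5) → (φ(1),φ(5)) = (3,7) ∈ E(G2) ✓
  (2,3) → (φ(2),φ(3)) = (4,5) ∈ E(G2) ✓
  (2,6) → (φ(2),φ(6)) = (0,5) ∈ E(G2) ✓
  (4,5) → (φ(4),φ(5)) = (3,6) ∈ E(G2) ✓
  (4,6) → (φ(4),φ(6)) = (0,6) ∈ E(G2) ✓
  (5,6) → (φ(5),φ(6)) = (0,3) ∈ E(G2) ✓
  (5,8) → (φ(5),φ(8)) = (2,3) ∈ E(G2) ✓
All 11 edges of G1 map to edges of G2, and |E(G1)| = |E(G2)| = 11, so φ is a bijection on edges as well as vertices. Hence G1 ≅ G2.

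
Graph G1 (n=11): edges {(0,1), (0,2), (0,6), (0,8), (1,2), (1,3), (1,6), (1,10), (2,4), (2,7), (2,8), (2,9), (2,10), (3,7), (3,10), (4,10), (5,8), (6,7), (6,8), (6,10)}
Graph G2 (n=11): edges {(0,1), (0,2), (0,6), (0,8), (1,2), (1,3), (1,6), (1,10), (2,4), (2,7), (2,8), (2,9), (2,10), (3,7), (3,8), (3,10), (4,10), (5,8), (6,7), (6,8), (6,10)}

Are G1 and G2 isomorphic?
No, not isomorphic

The graphs are NOT isomorphic.

Counting edges: G1 has 20 edge(s); G2 has 21 edge(s).
Edge count is an isomorphism invariant (a bijection on vertices induces a bijection on edges), so differing edge counts rule out isomorphism.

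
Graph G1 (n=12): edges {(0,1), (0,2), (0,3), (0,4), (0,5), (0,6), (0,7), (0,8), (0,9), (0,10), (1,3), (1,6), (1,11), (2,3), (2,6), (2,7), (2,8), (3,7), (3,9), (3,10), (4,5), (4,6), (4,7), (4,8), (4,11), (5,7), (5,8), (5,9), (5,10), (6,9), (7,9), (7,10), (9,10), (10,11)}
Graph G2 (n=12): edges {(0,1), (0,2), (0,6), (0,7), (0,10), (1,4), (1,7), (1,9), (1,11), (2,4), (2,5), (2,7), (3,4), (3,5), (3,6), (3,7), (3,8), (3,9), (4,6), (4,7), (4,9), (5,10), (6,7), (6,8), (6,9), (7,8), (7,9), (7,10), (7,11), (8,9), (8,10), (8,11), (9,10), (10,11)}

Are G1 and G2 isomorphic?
Yes, isomorphic

The graphs are isomorphic.
One valid mapping φ: V(G1) → V(G2): 0→7, 1→2, 2→1, 3→4, 4→10, 5→8, 6→0, 7→9, 8→11, 9→6, 10→3, 11→5

Verify φ preserves adjacency — for each edge of G1, its image is an edge of G2:
  (0,1) → (φ(0),φ(1)) = (2,7) ∈ E(G2) ✓
  (0,2) → (φ(0),φ(2)) = (1,7) ∈ E(G2) ✓
  (0,3) → (φ(0),φ(3)) = (4,7) ∈ E(G2) ✓
  (0,4) → (φ(0),φ(4)) = (7,10) ∈ E(G2) ✓
  (0,5) → (φ(0),φ(5)) = (7,8) ∈ E(G2) ✓
  (0,6) → (φ(0),φ(6)) = (0,7) ∈ E(G2) ✓
  (0,7) → (φ(0),φ(7)) = (7,9) ∈ E(G2) ✓
  (0,8) → (φ(0),φ(8)) = (7,11) ∈ E(G2) ✓
  (0,9) → (φ(0),φ(9)) = (6,7) ∈ E(G2) ✓
  (0,10) → (φ(0),φ(10)) = (3,7) ∈ E(G2) ✓
  (1,3) → (φ(1),φ(3)) = (2,4) ∈ E(G2) ✓
  (1,6) → (φ(1),φ(6)) = (0,2) ∈ E(G2) ✓
  (1,11) → (φ(1),φ(11)) = (2,5) ∈ E(G2) ✓
  (2,3) → (φ(2),φ(3)) = (1,4) ∈ E(G2) ✓
  (2,6) → (φ(2),φ(6)) = (0,1) ∈ E(G2) ✓
  (2,7) → (φ(2),φ(7)) = (1,9) ∈ E(G2) ✓
  (2,8) → (φ(2),φ(8)) = (1,11) ∈ E(G2) ✓
  (3,7) → (φ(3),φ(7)) = (4,9) ∈ E(G2) ✓
  (3,9) → (φ(3),φ(9)) = (4,6) ∈ E(G2) ✓
  (3,10) → (φ(3),φ(10)) = (3,4) ∈ E(G2) ✓
  (4,5) → (φ(4),φ(5)) = (8,10) ∈ E(G2) ✓
  (4,6) → (φ(4),φ(6)) = (0,10) ∈ E(G2) ✓
  (4,7) → (φ(4),φ(7)) = (9,10) ∈ E(G2) ✓
  (4,8) → (φ(4),φ(8)) = (10,11) ∈ E(G2) ✓
  (4,11) → (φ(4),φ(11)) = (5,10) ∈ E(G2) ✓
  (5,7) → (φ(5),φ(7)) = (8,9) ∈ E(G2) ✓
  (5,8) → (φ(5),φ(8)) = (8,11) ∈ E(G2) ✓
  (5,9) → (φ(5),φ(9)) = (6,8) ∈ E(G2) ✓
  (5,10) → (φ(5),φ(10)) = (3,8) ∈ E(G2) ✓
  (6,9) → (φ(6),φ(9)) = (0,6) ∈ E(G2) ✓
  (7,9) → (φ(7),φ(9)) = (6,9) ∈ E(G2) ✓
  (7,10) → (φ(7),φ(10)) = (3,9) ∈ E(G2) ✓
  (9,10) → (φ(9),φ(10)) = (3,6) ∈ E(G2) ✓
  (10,11) → (φ(10),φ(11)) = (3,5) ∈ E(G2) ✓
All 34 edges of G1 map to edges of G2, and |E(G1)| = |E(G2)| = 34, so φ is a bijection on edges as well as vertices. Hence G1 ≅ G2.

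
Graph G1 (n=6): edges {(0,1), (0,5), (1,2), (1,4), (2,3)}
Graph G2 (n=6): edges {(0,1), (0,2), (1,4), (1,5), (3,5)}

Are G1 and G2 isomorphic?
Yes, isomorphic

The graphs are isomorphic.
One valid mapping φ: V(G1) → V(G2): 0→0, 1→1, 2→5, 3→3, 4→4, 5→2

Verify φ preserves adjacency — for each edge of G1, its image is an edge of G2:
  (0,1) → (φ(0),φ(1)) = (0,1) ∈ E(G2) ✓
  (0,5) → (φ(0),φ(5)) = (0,2) ∈ E(G2) ✓
  (1,2) → (φ(1),φ(2)) = (1,5) ∈ E(G2) ✓
  (1,4) → (φ(1),φ(4)) = (1,4) ∈ E(G2) ✓
  (2,3) → (φ(2),φ(3)) = (3,5) ∈ E(G2) ✓
All 5 edges of G1 map to edges of G2, and |E(G1)| = |E(G2)| = 5, so φ is a bijection on edges as well as vertices. Hence G1 ≅ G2.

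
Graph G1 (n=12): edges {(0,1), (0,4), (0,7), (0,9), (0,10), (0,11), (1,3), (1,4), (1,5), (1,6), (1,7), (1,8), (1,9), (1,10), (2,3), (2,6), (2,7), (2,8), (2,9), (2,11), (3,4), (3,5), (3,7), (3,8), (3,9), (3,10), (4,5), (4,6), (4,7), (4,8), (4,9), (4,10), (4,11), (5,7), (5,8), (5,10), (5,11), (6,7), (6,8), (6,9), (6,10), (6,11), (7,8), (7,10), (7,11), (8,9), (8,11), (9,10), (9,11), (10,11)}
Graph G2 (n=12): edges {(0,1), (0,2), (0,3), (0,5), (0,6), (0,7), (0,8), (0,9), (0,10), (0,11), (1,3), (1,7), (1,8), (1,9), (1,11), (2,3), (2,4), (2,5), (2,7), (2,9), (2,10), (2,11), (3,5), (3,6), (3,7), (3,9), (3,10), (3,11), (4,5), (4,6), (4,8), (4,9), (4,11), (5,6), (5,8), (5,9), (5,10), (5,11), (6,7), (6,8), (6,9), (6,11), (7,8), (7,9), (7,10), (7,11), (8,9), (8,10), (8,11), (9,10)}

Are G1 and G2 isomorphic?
Yes, isomorphic

The graphs are isomorphic.
One valid mapping φ: V(G1) → V(G2): 0→1, 1→3, 2→4, 3→2, 4→0, 5→10, 6→6, 7→9, 8→5, 9→11, 10→7, 11→8

Verify φ preserves adjacency — for each edge of G1, its image is an edge of G2:
  (0,1) → (φ(0),φ(1)) = (1,3) ∈ E(G2) ✓
  (0,4) → (φ(0),φ(4)) = (0,1) ∈ E(G2) ✓
  (0,7) → (φ(0),φ(7)) = (1,9) ∈ E(G2) ✓
  (0,9) → (φ(0),φ(9)) = (1,11) ∈ E(G2) ✓
  (0,10) → (φ(0),φ(10)) = (1,7) ∈ E(G2) ✓
  (0,11) → (φ(0),φ(11)) = (1,8) ∈ E(G2) ✓
  (1,3) → (φ(1),φ(3)) = (2,3) ∈ E(G2) ✓
  (1,4) → (φ(1),φ(4)) = (0,3) ∈ E(G2) ✓
  (1,5) → (φ(1),φ(5)) = (3,10) ∈ E(G2) ✓
  (1,6) → (φ(1),φ(6)) = (3,6) ∈ E(G2) ✓
  (1,7) → (φ(1),φ(7)) = (3,9) ∈ E(G2) ✓
  (1,8) → (φ(1),φ(8)) = (3,5) ∈ E(G2) ✓
  (1,9) → (φ(1),φ(9)) = (3,11) ∈ E(G2) ✓
  (1,10) → (φ(1),φ(10)) = (3,7) ∈ E(G2) ✓
  (2,3) → (φ(2),φ(3)) = (2,4) ∈ E(G2) ✓
  (2,6) → (φ(2),φ(6)) = (4,6) ∈ E(G2) ✓
  (2,7) → (φ(2),φ(7)) = (4,9) ∈ E(G2) ✓
  (2,8) → (φ(2),φ(8)) = (4,5) ∈ E(G2) ✓
  (2,9) → (φ(2),φ(9)) = (4,11) ∈ E(G2) ✓
  (2,11) → (φ(2),φ(11)) = (4,8) ∈ E(G2) ✓
  (3,4) → (φ(3),φ(4)) = (0,2) ∈ E(G2) ✓
  (3,5) → (φ(3),φ(5)) = (2,10) ∈ E(G2) ✓
  (3,7) → (φ(3),φ(7)) = (2,9) ∈ E(G2) ✓
  (3,8) → (φ(3),φ(8)) = (2,5) ∈ E(G2) ✓
  (3,9) → (φ(3),φ(9)) = (2,11) ∈ E(G2) ✓
  (3,10) → (φ(3),φ(10)) = (2,7) ∈ E(G2) ✓
  (4,5) → (φ(4),φ(5)) = (0,10) ∈ E(G2) ✓
  (4,6) → (φ(4),φ(6)) = (0,6) ∈ E(G2) ✓
  (4,7) → (φ(4),φ(7)) = (0,9) ∈ E(G2) ✓
  (4,8) → (φ(4),φ(8)) = (0,5) ∈ E(G2) ✓
  (4,9) → (φ(4),φ(9)) = (0,11) ∈ E(G2) ✓
  (4,10) → (φ(4),φ(10)) = (0,7) ∈ E(G2) ✓
  (4,11) → (φ(4),φ(11)) = (0,8) ∈ E(G2) ✓
  (5,7) → (φ(5),φ(7)) = (9,10) ∈ E(G2) ✓
  (5,8) → (φ(5),φ(8)) = (5,10) ∈ E(G2) ✓
  (5,10) → (φ(5),φ(10)) = (7,10) ∈ E(G2) ✓
  (5,11) → (φ(5),φ(11)) = (8,10) ∈ E(G2) ✓
  (6,7) → (φ(6),φ(7)) = (6,9) ∈ E(G2) ✓
  (6,8) → (φ(6),φ(8)) = (5,6) ∈ E(G2) ✓
  (6,9) → (φ(6),φ(9)) = (6,11) ∈ E(G2) ✓
  (6,10) → (φ(6),φ(10)) = (6,7) ∈ E(G2) ✓
  (6,11) → (φ(6),φ(11)) = (6,8) ∈ E(G2) ✓
  (7,8) → (φ(7),φ(8)) = (5,9) ∈ E(G2) ✓
  (7,10) → (φ(7),φ(10)) = (7,9) ∈ E(G2) ✓
  (7,11) → (φ(7),φ(11)) = (8,9) ∈ E(G2) ✓
  (8,9) → (φ(8),φ(9)) = (5,11) ∈ E(G2) ✓
  (8,11) → (φ(8),φ(11)) = (5,8) ∈ E(G2) ✓
  (9,10) → (φ(9),φ(10)) = (7,11) ∈ E(G2) ✓
  (9,11) → (φ(9),φ(11)) = (8,11) ∈ E(G2) ✓
  (10,11) → (φ(10),φ(11)) = (7,8) ∈ E(G2) ✓
All 50 edges of G1 map to edges of G2, and |E(G1)| = |E(G2)| = 50, so φ is a bijection on edges as well as vertices. Hence G1 ≅ G2.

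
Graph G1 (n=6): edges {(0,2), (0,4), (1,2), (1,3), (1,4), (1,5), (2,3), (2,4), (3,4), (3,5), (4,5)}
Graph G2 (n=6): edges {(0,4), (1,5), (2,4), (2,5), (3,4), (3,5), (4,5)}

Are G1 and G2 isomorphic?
No, not isomorphic

The graphs are NOT isomorphic.

Counting triangles (3-cliques): G1 has 8, G2 has 2.
Triangle count is an isomorphism invariant, so differing triangle counts rule out isomorphism.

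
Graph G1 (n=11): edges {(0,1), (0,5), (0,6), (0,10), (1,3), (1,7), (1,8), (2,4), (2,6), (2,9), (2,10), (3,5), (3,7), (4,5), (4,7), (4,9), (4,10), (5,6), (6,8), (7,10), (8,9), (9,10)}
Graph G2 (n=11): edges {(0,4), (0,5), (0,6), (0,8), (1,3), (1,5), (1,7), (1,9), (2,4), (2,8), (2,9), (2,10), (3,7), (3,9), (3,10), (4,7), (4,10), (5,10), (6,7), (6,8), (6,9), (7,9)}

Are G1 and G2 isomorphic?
Yes, isomorphic

The graphs are isomorphic.
One valid mapping φ: V(G1) → V(G2): 0→4, 1→0, 2→3, 3→8, 4→9, 5→2, 6→10, 7→6, 8→5, 9→1, 10→7

Verify φ preserves adjacency — for each edge of G1, its image is an edge of G2:
  (0,1) → (φ(0),φ(1)) = (0,4) ∈ E(G2) ✓
  (0,5) → (φ(0),φ(5)) = (2,4) ∈ E(G2) ✓
  (0,6) → (φ(0),φ(6)) = (4,10) ∈ E(G2) ✓
  (0,10) → (φ(0),φ(10)) = (4,7) ∈ E(G2) ✓
  (1,3) → (φ(1),φ(3)) = (0,8) ∈ E(G2) ✓
  (1,7) → (φ(1),φ(7)) = (0,6) ∈ E(G2) ✓
  (1,8) → (φ(1),φ(8)) = (0,5) ∈ E(G2) ✓
  (2,4) → (φ(2),φ(4)) = (3,9) ∈ E(G2) ✓
  (2,6) → (φ(2),φ(6)) = (3,10) ∈ E(G2) ✓
  (2,9) → (φ(2),φ(9)) = (1,3) ∈ E(G2) ✓
  (2,10) → (φ(2),φ(10)) = (3,7) ∈ E(G2) ✓
  (3,5) → (φ(3),φ(5)) = (2,8) ∈ E(G2) ✓
  (3,7) → (φ(3),φ(7)) = (6,8) ∈ E(G2) ✓
  (4,5) → (φ(4),φ(5)) = (2,9) ∈ E(G2) ✓
  (4,7) → (φ(4),φ(7)) = (6,9) ∈ E(G2) ✓
  (4,9) → (φ(4),φ(9)) = (1,9) ∈ E(G2) ✓
  (4,10) → (φ(4),φ(10)) = (7,9) ∈ E(G2) ✓
  (5,6) → (φ(5),φ(6)) = (2,10) ∈ E(G2) ✓
  (6,8) → (φ(6),φ(8)) = (5,10) ∈ E(G2) ✓
  (7,10) → (φ(7),φ(10)) = (6,7) ∈ E(G2) ✓
  (8,9) → (φ(8),φ(9)) = (1,5) ∈ E(G2) ✓
  (9,10) → (φ(9),φ(10)) = (1,7) ∈ E(G2) ✓
All 22 edges of G1 map to edges of G2, and |E(G1)| = |E(G2)| = 22, so φ is a bijection on edges as well as vertices. Hence G1 ≅ G2.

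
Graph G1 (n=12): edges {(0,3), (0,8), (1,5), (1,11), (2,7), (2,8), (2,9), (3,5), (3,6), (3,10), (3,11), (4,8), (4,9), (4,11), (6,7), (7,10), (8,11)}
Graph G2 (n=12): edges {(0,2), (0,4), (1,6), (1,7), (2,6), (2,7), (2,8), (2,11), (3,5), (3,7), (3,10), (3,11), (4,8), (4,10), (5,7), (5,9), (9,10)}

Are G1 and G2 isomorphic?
Yes, isomorphic

The graphs are isomorphic.
One valid mapping φ: V(G1) → V(G2): 0→11, 1→1, 2→10, 3→2, 4→5, 5→6, 6→0, 7→4, 8→3, 9→9, 10→8, 11→7

Verify φ preserves adjacency — for each edge of G1, its image is an edge of G2:
  (0,3) → (φ(0),φ(3)) = (2,11) ∈ E(G2) ✓
  (0,8) → (φ(0),φ(8)) = (3,11) ∈ E(G2) ✓
  (1,5) → (φ(1),φ(5)) = (1,6) ∈ E(G2) ✓
  (1,11) → (φ(1),φ(11)) = (1,7) ∈ E(G2) ✓
  (2,7) → (φ(2),φ(7)) = (4,10) ∈ E(G2) ✓
  (2,8) → (φ(2),φ(8)) = (3,10) ∈ E(G2) ✓
  (2,9) → (φ(2),φ(9)) = (9,10) ∈ E(G2) ✓
  (3,5) → (φ(3),φ(5)) = (2,6) ∈ E(G2) ✓
  (3,6) → (φ(3),φ(6)) = (0,2) ∈ E(G2) ✓
  (3,10) → (φ(3),φ(10)) = (2,8) ∈ E(G2) ✓
  (3,11) → (φ(3),φ(11)) = (2,7) ∈ E(G2) ✓
  (4,8) → (φ(4),φ(8)) = (3,5) ∈ E(G2) ✓
  (4,9) → (φ(4),φ(9)) = (5,9) ∈ E(G2) ✓
  (4,11) → (φ(4),φ(11)) = (5,7) ∈ E(G2) ✓
  (6,7) → (φ(6),φ(7)) = (0,4) ∈ E(G2) ✓
  (7,10) → (φ(7),φ(10)) = (4,8) ∈ E(G2) ✓
  (8,11) → (φ(8),φ(11)) = (3,7) ∈ E(G2) ✓
All 17 edges of G1 map to edges of G2, and |E(G1)| = |E(G2)| = 17, so φ is a bijection on edges as well as vertices. Hence G1 ≅ G2.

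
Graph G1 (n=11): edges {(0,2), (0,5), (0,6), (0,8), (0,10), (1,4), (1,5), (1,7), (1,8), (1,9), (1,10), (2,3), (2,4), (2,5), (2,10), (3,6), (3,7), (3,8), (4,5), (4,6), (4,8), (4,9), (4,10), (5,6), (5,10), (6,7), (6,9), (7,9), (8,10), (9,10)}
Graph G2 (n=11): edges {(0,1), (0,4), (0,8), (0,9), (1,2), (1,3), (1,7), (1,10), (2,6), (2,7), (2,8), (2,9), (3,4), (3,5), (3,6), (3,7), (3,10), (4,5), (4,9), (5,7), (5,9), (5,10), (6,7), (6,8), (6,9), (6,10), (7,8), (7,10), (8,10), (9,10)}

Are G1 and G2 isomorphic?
Yes, isomorphic

The graphs are isomorphic.
One valid mapping φ: V(G1) → V(G2): 0→2, 1→3, 2→8, 3→0, 4→10, 5→6, 6→9, 7→4, 8→1, 9→5, 10→7

Verify φ preserves adjacency — for each edge of G1, its image is an edge of G2:
  (0,2) → (φ(0),φ(2)) = (2,8) ∈ E(G2) ✓
  (0,5) → (φ(0),φ(5)) = (2,6) ∈ E(G2) ✓
  (0,6) → (φ(0),φ(6)) = (2,9) ∈ E(G2) ✓
  (0,8) → (φ(0),φ(8)) = (1,2) ∈ E(G2) ✓
  (0,10) → (φ(0),φ(10)) = (2,7) ∈ E(G2) ✓
  (1,4) → (φ(1),φ(4)) = (3,10) ∈ E(G2) ✓
  (1,5) → (φ(1),φ(5)) = (3,6) ∈ E(G2) ✓
  (1,7) → (φ(1),φ(7)) = (3,4) ∈ E(G2) ✓
  (1,8) → (φ(1),φ(8)) = (1,3) ∈ E(G2) ✓
  (1,9) → (φ(1),φ(9)) = (3,5) ∈ E(G2) ✓
  (1,10) → (φ(1),φ(10)) = (3,7) ∈ E(G2) ✓
  (2,3) → (φ(2),φ(3)) = (0,8) ∈ E(G2) ✓
  (2,4) → (φ(2),φ(4)) = (8,10) ∈ E(G2) ✓
  (2,5) → (φ(2),φ(5)) = (6,8) ∈ E(G2) ✓
  (2,10) → (φ(2),φ(10)) = (7,8) ∈ E(G2) ✓
  (3,6) → (φ(3),φ(6)) = (0,9) ∈ E(G2) ✓
  (3,7) → (φ(3),φ(7)) = (0,4) ∈ E(G2) ✓
  (3,8) → (φ(3),φ(8)) = (0,1) ∈ E(G2) ✓
  (4,5) → (φ(4),φ(5)) = (6,10) ∈ E(G2) ✓
  (4,6) → (φ(4),φ(6)) = (9,10) ∈ E(G2) ✓
  (4,8) → (φ(4),φ(8)) = (1,10) ∈ E(G2) ✓
  (4,9) → (φ(4),φ(9)) = (5,10) ∈ E(G2) ✓
  (4,10) → (φ(4),φ(10)) = (7,10) ∈ E(G2) ✓
  (5,6) → (φ(5),φ(6)) = (6,9) ∈ E(G2) ✓
  (5,10) → (φ(5),φ(10)) = (6,7) ∈ E(G2) ✓
  (6,7) → (φ(6),φ(7)) = (4,9) ∈ E(G2) ✓
  (6,9) → (φ(6),φ(9)) = (5,9) ∈ E(G2) ✓
  (7,9) → (φ(7),φ(9)) = (4,5) ∈ E(G2) ✓
  (8,10) → (φ(8),φ(10)) = (1,7) ∈ E(G2) ✓
  (9,10) → (φ(9),φ(10)) = (5,7) ∈ E(G2) ✓
All 30 edges of G1 map to edges of G2, and |E(G1)| = |E(G2)| = 30, so φ is a bijection on edges as well as vertices. Hence G1 ≅ G2.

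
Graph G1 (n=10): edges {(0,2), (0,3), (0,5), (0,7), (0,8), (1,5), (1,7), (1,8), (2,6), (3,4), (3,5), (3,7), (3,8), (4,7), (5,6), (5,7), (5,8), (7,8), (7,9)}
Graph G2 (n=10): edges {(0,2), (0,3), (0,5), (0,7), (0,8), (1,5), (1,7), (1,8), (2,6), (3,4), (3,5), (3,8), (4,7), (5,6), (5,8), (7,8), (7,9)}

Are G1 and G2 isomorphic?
No, not isomorphic

The graphs are NOT isomorphic.

Counting edges: G1 has 19 edge(s); G2 has 17 edge(s).
Edge count is an isomorphism invariant (a bijection on vertices induces a bijection on edges), so differing edge counts rule out isomorphism.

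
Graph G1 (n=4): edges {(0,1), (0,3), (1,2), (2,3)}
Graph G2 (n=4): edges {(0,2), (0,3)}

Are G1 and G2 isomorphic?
No, not isomorphic

The graphs are NOT isomorphic.

Connected components of G1: 1 component(s) with vertex sets [[0, 1, 2, 3]], sizes [4].
Connected components of G2: 2 component(s) with vertex sets [[1], [0, 2, 3]], sizes [1, 3].
The number of connected components (and the multiset of component sizes) is an isomorphism invariant — an isomorphism maps each component of G1 bijectively onto a component of G2. Since G1 has 1 component(s) and G2 has 2, they cannot be isomorphic.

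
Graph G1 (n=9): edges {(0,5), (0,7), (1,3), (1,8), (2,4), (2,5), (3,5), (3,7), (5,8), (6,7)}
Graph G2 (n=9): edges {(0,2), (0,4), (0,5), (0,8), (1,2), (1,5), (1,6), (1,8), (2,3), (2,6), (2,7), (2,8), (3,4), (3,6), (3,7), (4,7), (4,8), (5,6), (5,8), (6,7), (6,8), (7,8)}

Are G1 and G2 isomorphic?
No, not isomorphic

The graphs are NOT isomorphic.

Counting triangles (3-cliques): G1 has 0, G2 has 18.
Triangle count is an isomorphism invariant, so differing triangle counts rule out isomorphism.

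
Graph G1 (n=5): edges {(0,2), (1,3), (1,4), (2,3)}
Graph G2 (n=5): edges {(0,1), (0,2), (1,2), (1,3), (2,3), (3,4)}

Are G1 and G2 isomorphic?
No, not isomorphic

The graphs are NOT isomorphic.

Counting triangles (3-cliques): G1 has 0, G2 has 2.
Triangle count is an isomorphism invariant, so differing triangle counts rule out isomorphism.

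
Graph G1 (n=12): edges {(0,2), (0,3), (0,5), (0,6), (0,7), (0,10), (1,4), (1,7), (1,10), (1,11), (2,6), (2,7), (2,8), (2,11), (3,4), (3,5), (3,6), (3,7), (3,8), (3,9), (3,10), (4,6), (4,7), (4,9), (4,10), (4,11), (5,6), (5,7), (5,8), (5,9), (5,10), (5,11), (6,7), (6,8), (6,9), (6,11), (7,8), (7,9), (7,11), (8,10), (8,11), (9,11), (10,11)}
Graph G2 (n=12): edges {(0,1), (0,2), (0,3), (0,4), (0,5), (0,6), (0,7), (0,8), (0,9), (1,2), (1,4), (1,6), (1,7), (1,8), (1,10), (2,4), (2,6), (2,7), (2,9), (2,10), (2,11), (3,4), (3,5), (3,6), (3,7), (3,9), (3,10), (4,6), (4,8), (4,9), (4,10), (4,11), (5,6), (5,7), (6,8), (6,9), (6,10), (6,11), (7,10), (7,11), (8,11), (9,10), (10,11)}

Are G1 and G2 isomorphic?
Yes, isomorphic

The graphs are isomorphic.
One valid mapping φ: V(G1) → V(G2): 0→11, 1→5, 2→8, 3→10, 4→3, 5→2, 6→4, 7→6, 8→1, 9→9, 10→7, 11→0

Verify φ preserves adjacency — for each edge of G1, its image is an edge of G2:
  (0,2) → (φ(0),φ(2)) = (8,11) ∈ E(G2) ✓
  (0,3) → (φ(0),φ(3)) = (10,11) ∈ E(G2) ✓
  (0,5) → (φ(0),φ(5)) = (2,11) ∈ E(G2) ✓
  (0,6) → (φ(0),φ(6)) = (4,11) ∈ E(G2) ✓
  (0,7) → (φ(0),φ(7)) = (6,11) ∈ E(G2) ✓
  (0,10) → (φ(0),φ(10)) = (7,11) ∈ E(G2) ✓
  (1,4) → (φ(1),φ(4)) = (3,5) ∈ E(G2) ✓
  (1,7) → (φ(1),φ(7)) = (5,6) ∈ E(G2) ✓
  (1,10) → (φ(1),φ(10)) = (5,7) ∈ E(G2) ✓
  (1,11) → (φ(1),φ(11)) = (0,5) ∈ E(G2) ✓
  (2,6) → (φ(2),φ(6)) = (4,8) ∈ E(G2) ✓
  (2,7) → (φ(2),φ(7)) = (6,8) ∈ E(G2) ✓
  (2,8) → (φ(2),φ(8)) = (1,8) ∈ E(G2) ✓
  (2,11) → (φ(2),φ(11)) = (0,8) ∈ E(G2) ✓
  (3,4) → (φ(3),φ(4)) = (3,10) ∈ E(G2) ✓
  (3,5) → (φ(3),φ(5)) = (2,10) ∈ E(G2) ✓
  (3,6) → (φ(3),φ(6)) = (4,10) ∈ E(G2) ✓
  (3,7) → (φ(3),φ(7)) = (6,10) ∈ E(G2) ✓
  (3,8) → (φ(3),φ(8)) = (1,10) ∈ E(G2) ✓
  (3,9) → (φ(3),φ(9)) = (9,10) ∈ E(G2) ✓
  (3,10) → (φ(3),φ(10)) = (7,10) ∈ E(G2) ✓
  (4,6) → (φ(4),φ(6)) = (3,4) ∈ E(G2) ✓
  (4,7) → (φ(4),φ(7)) = (3,6) ∈ E(G2) ✓
  (4,9) → (φ(4),φ(9)) = (3,9) ∈ E(G2) ✓
  (4,10) → (φ(4),φ(10)) = (3,7) ∈ E(G2) ✓
  (4,11) → (φ(4),φ(11)) = (0,3) ∈ E(G2) ✓
  (5,6) → (φ(5),φ(6)) = (2,4) ∈ E(G2) ✓
  (5,7) → (φ(5),φ(7)) = (2,6) ∈ E(G2) ✓
  (5,8) → (φ(5),φ(8)) = (1,2) ∈ E(G2) ✓
  (5,9) → (φ(5),φ(9)) = (2,9) ∈ E(G2) ✓
  (5,10) → (φ(5),φ(10)) = (2,7) ∈ E(G2) ✓
  (5,11) → (φ(5),φ(11)) = (0,2) ∈ E(G2) ✓
  (6,7) → (φ(6),φ(7)) = (4,6) ∈ E(G2) ✓
  (6,8) → (φ(6),φ(8)) = (1,4) ∈ E(G2) ✓
  (6,9) → (φ(6),φ(9)) = (4,9) ∈ E(G2) ✓
  (6,11) → (φ(6),φ(11)) = (0,4) ∈ E(G2) ✓
  (7,8) → (φ(7),φ(8)) = (1,6) ∈ E(G2) ✓
  (7,9) → (φ(7),φ(9)) = (6,9) ∈ E(G2) ✓
  (7,11) → (φ(7),φ(11)) = (0,6) ∈ E(G2) ✓
  (8,10) → (φ(8),φ(10)) = (1,7) ∈ E(G2) ✓
  (8,11) → (φ(8),φ(11)) = (0,1) ∈ E(G2) ✓
  (9,11) → (φ(9),φ(11)) = (0,9) ∈ E(G2) ✓
  (10,11) → (φ(10),φ(11)) = (0,7) ∈ E(G2) ✓
All 43 edges of G1 map to edges of G2, and |E(G1)| = |E(G2)| = 43, so φ is a bijection on edges as well as vertices. Hence G1 ≅ G2.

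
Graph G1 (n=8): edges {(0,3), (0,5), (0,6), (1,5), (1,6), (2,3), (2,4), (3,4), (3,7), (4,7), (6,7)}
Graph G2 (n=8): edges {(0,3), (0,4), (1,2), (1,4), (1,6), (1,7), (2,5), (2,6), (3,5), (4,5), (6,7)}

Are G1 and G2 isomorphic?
Yes, isomorphic

The graphs are isomorphic.
One valid mapping φ: V(G1) → V(G2): 0→4, 1→3, 2→7, 3→1, 4→6, 5→0, 6→5, 7→2

Verify φ preserves adjacency — for each edge of G1, its image is an edge of G2:
  (0,3) → (φ(0),φ(3)) = (1,4) ∈ E(G2) ✓
  (0,5) → (φ(0),φ(5)) = (0,4) ∈ E(G2) ✓
  (0,6) → (φ(0),φ(6)) = (4,5) ∈ E(G2) ✓
  (1,5) → (φ(1),φ(5)) = (0,3) ∈ E(G2) ✓
  (1,6) → (φ(1),φ(6)) = (3,5) ∈ E(G2) ✓
  (2,3) → (φ(2),φ(3)) = (1,7) ∈ E(G2) ✓
  (2,4) → (φ(2),φ(4)) = (6,7) ∈ E(G2) ✓
  (3,4) → (φ(3),φ(4)) = (1,6) ∈ E(G2) ✓
  (3,7) → (φ(3),φ(7)) = (1,2) ∈ E(G2) ✓
  (4,7) → (φ(4),φ(7)) = (2,6) ∈ E(G2) ✓
  (6,7) → (φ(6),φ(7)) = (2,5) ∈ E(G2) ✓
All 11 edges of G1 map to edges of G2, and |E(G1)| = |E(G2)| = 11, so φ is a bijection on edges as well as vertices. Hence G1 ≅ G2.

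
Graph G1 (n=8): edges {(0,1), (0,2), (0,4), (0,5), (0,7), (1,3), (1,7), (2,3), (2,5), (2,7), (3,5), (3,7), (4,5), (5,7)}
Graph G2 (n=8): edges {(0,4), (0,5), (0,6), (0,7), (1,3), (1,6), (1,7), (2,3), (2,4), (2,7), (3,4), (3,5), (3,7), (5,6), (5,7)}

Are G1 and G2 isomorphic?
No, not isomorphic

The graphs are NOT isomorphic.

Counting triangles (3-cliques): G1 has 10, G2 has 6.
Triangle count is an isomorphism invariant, so differing triangle counts rule out isomorphism.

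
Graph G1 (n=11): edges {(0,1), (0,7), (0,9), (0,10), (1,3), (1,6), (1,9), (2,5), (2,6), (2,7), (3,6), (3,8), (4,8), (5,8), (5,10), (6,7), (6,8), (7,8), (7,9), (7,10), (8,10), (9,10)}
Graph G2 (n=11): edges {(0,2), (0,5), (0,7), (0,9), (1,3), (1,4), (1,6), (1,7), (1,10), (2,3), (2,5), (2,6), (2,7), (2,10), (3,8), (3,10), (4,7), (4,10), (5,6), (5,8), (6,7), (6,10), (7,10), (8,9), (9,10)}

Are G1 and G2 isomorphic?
No, not isomorphic

The graphs are NOT isomorphic.

Degrees in G1: deg(0)=4, deg(1)=4, deg(2)=3, deg(3)=3, deg(4)=1, deg(5)=3, deg(6)=5, deg(7)=6, deg(8)=6, deg(9)=4, deg(10)=5.
Sorted degree sequence of G1: [6, 6, 5, 5, 4, 4, 4, 3, 3, 3, 1].
Degrees in G2: deg(0)=4, deg(1)=5, deg(2)=6, deg(3)=4, deg(4)=3, deg(5)=4, deg(6)=5, deg(7)=6, deg(8)=3, deg(9)=3, deg(10)=7.
Sorted degree sequence of G2: [7, 6, 6, 5, 5, 4, 4, 4, 3, 3, 3].
The (sorted) degree sequence is an isomorphism invariant, so since G1 and G2 have different degree sequences they cannot be isomorphic.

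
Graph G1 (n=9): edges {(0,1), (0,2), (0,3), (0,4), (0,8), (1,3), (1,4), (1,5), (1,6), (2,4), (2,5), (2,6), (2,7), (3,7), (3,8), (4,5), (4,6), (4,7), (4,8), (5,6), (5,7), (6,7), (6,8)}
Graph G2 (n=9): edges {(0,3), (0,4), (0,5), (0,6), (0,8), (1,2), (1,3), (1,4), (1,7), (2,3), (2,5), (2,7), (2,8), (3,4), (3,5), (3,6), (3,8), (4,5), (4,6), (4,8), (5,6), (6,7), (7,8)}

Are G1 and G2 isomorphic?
Yes, isomorphic

The graphs are isomorphic.
One valid mapping φ: V(G1) → V(G2): 0→2, 1→8, 2→5, 3→7, 4→3, 5→0, 6→4, 7→6, 8→1

Verify φ preserves adjacency — for each edge of G1, its image is an edge of G2:
  (0,1) → (φ(0),φ(1)) = (2,8) ∈ E(G2) ✓
  (0,2) → (φ(0),φ(2)) = (2,5) ∈ E(G2) ✓
  (0,3) → (φ(0),φ(3)) = (2,7) ∈ E(G2) ✓
  (0,4) → (φ(0),φ(4)) = (2,3) ∈ E(G2) ✓
  (0,8) → (φ(0),φ(8)) = (1,2) ∈ E(G2) ✓
  (1,3) → (φ(1),φ(3)) = (7,8) ∈ E(G2) ✓
  (1,4) → (φ(1),φ(4)) = (3,8) ∈ E(G2) ✓
  (1,5) → (φ(1),φ(5)) = (0,8) ∈ E(G2) ✓
  (1,6) → (φ(1),φ(6)) = (4,8) ∈ E(G2) ✓
  (2,4) → (φ(2),φ(4)) = (3,5) ∈ E(G2) ✓
  (2,5) → (φ(2),φ(5)) = (0,5) ∈ E(G2) ✓
  (2,6) → (φ(2),φ(6)) = (4,5) ∈ E(G2) ✓
  (2,7) → (φ(2),φ(7)) = (5,6) ∈ E(G2) ✓
  (3,7) → (φ(3),φ(7)) = (6,7) ∈ E(G2) ✓
  (3,8) → (φ(3),φ(8)) = (1,7) ∈ E(G2) ✓
  (4,5) → (φ(4),φ(5)) = (0,3) ∈ E(G2) ✓
  (4,6) → (φ(4),φ(6)) = (3,4) ∈ E(G2) ✓
  (4,7) → (φ(4),φ(7)) = (3,6) ∈ E(G2) ✓
  (4,8) → (φ(4),φ(8)) = (1,3) ∈ E(G2) ✓
  (5,6) → (φ(5),φ(6)) = (0,4) ∈ E(G2) ✓
  (5,7) → (φ(5),φ(7)) = (0,6) ∈ E(G2) ✓
  (6,7) → (φ(6),φ(7)) = (4,6) ∈ E(G2) ✓
  (6,8) → (φ(6),φ(8)) = (1,4) ∈ E(G2) ✓
All 23 edges of G1 map to edges of G2, and |E(G1)| = |E(G2)| = 23, so φ is a bijection on edges as well as vertices. Hence G1 ≅ G2.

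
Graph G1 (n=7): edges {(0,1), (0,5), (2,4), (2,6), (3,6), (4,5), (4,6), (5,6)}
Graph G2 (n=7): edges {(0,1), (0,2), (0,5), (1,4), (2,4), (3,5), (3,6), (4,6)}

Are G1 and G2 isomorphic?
No, not isomorphic

The graphs are NOT isomorphic.

Counting triangles (3-cliques): G1 has 2, G2 has 0.
Triangle count is an isomorphism invariant, so differing triangle counts rule out isomorphism.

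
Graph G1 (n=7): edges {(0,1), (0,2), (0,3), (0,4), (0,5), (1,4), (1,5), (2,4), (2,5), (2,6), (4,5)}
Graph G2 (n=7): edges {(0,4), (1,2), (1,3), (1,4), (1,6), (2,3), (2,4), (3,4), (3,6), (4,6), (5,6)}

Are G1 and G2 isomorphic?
Yes, isomorphic

The graphs are isomorphic.
One valid mapping φ: V(G1) → V(G2): 0→4, 1→2, 2→6, 3→0, 4→3, 5→1, 6→5

Verify φ preserves adjacency — for each edge of G1, its image is an edge of G2:
  (0,1) → (φ(0),φ(1)) = (2,4) ∈ E(G2) ✓
  (0,2) → (φ(0),φ(2)) = (4,6) ∈ E(G2) ✓
  (0,3) → (φ(0),φ(3)) = (0,4) ∈ E(G2) ✓
  (0,4) → (φ(0),φ(4)) = (3,4) ∈ E(G2) ✓
  (0,5) → (φ(0),φ(5)) = (1,4) ∈ E(G2) ✓
  (1,4) → (φ(1),φ(4)) = (2,3) ∈ E(G2) ✓
  (1,5) → (φ(1),φ(5)) = (1,2) ∈ E(G2) ✓
  (2,4) → (φ(2),φ(4)) = (3,6) ∈ E(G2) ✓
  (2,5) → (φ(2),φ(5)) = (1,6) ∈ E(G2) ✓
  (2,6) → (φ(2),φ(6)) = (5,6) ∈ E(G2) ✓
  (4,5) → (φ(4),φ(5)) = (1,3) ∈ E(G2) ✓
All 11 edges of G1 map to edges of G2, and |E(G1)| = |E(G2)| = 11, so φ is a bijection on edges as well as vertices. Hence G1 ≅ G2.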